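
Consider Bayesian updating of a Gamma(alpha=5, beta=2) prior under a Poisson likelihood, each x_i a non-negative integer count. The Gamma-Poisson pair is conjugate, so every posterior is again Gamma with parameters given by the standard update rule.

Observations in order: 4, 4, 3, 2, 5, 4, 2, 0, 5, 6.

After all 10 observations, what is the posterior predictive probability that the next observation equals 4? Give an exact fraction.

1813845092030649588664178630444064088329981788160/10315908977942302627204470186314316211062255002161

obs 1: x=4 → posterior Gamma(9, 3)
obs 2: x=4 → posterior Gamma(13, 4)
obs 3: x=3 → posterior Gamma(16, 5)
obs 4: x=2 → posterior Gamma(18, 6)
obs 5: x=5 → posterior Gamma(23, 7)
obs 6: x=4 → posterior Gamma(27, 8)
obs 7: x=2 → posterior Gamma(29, 9)
obs 8: x=0 → posterior Gamma(29, 10)
obs 9: x=5 → posterior Gamma(34, 11)
obs 10: x=6 → posterior Gamma(40, 12)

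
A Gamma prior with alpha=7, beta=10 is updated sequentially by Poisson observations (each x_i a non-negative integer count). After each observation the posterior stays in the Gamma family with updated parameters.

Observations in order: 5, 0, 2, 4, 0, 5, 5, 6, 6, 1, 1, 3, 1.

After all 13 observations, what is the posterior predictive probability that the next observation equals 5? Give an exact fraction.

obs 1: x=5 → posterior Gamma(12, 11)
obs 2: x=0 → posterior Gamma(12, 12)
obs 3: x=2 → posterior Gamma(14, 13)
obs 4: x=4 → posterior Gamma(18, 14)
obs 5: x=0 → posterior Gamma(18, 15)
obs 6: x=5 → posterior Gamma(23, 16)
obs 7: x=5 → posterior Gamma(28, 17)
obs 8: x=6 → posterior Gamma(34, 18)
obs 9: x=6 → posterior Gamma(40, 19)
obs 10: x=1 → posterior Gamma(41, 20)
obs 11: x=1 → posterior Gamma(42, 21)
obs 12: x=3 → posterior Gamma(45, 22)
obs 13: x=1 → posterior Gamma(46, 23)

115470816070254891750142612485906869064953611633880952026679154054205/3073854739594344577588458305794668827425350353948898832999011349168128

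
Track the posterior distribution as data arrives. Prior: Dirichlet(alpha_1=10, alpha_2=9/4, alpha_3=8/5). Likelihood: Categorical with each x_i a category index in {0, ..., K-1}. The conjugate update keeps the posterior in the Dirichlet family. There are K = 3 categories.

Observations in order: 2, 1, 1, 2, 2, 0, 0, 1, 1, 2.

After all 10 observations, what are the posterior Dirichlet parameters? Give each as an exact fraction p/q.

alpha_1=12, alpha_2=25/4, alpha_3=28/5

obs 1: x=2 → posterior Dirichlet(10, 9/4, 13/5)
obs 2: x=1 → posterior Dirichlet(10, 13/4, 13/5)
obs 3: x=1 → posterior Dirichlet(10, 17/4, 13/5)
obs 4: x=2 → posterior Dirichlet(10, 17/4, 18/5)
obs 5: x=2 → posterior Dirichlet(10, 17/4, 23/5)
obs 6: x=0 → posterior Dirichlet(11, 17/4, 23/5)
obs 7: x=0 → posterior Dirichlet(12, 17/4, 23/5)
obs 8: x=1 → posterior Dirichlet(12, 21/4, 23/5)
obs 9: x=1 → posterior Dirichlet(12, 25/4, 23/5)
obs 10: x=2 → posterior Dirichlet(12, 25/4, 28/5)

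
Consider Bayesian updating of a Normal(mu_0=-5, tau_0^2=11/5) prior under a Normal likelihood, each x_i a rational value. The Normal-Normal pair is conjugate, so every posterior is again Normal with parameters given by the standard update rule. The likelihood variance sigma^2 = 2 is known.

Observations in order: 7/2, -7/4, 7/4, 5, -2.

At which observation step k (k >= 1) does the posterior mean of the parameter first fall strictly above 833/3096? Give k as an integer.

obs 1: x=7/2 → posterior Normal(-23/42, 22/21)
obs 2: x=-7/4 → posterior Normal(-123/128, 11/16)
obs 3: x=7/4 → posterior Normal(-23/86, 22/43)
obs 4: x=5 → posterior Normal(29/36, 11/27)
obs 5: x=-2 → posterior Normal(43/130, 22/65)

k = 4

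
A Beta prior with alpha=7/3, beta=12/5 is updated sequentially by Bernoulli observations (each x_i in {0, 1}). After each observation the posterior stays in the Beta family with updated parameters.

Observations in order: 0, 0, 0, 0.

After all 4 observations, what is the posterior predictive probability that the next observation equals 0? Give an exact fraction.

obs 1: x=0 → posterior Beta(7/3, 17/5)
obs 2: x=0 → posterior Beta(7/3, 22/5)
obs 3: x=0 → posterior Beta(7/3, 27/5)
obs 4: x=0 → posterior Beta(7/3, 32/5)

96/131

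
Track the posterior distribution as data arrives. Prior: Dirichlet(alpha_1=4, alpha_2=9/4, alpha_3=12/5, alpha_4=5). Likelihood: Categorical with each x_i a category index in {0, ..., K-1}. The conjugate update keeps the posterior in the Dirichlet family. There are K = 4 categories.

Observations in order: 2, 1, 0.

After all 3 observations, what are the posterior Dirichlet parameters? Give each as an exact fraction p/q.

obs 1: x=2 → posterior Dirichlet(4, 9/4, 17/5, 5)
obs 2: x=1 → posterior Dirichlet(4, 13/4, 17/5, 5)
obs 3: x=0 → posterior Dirichlet(5, 13/4, 17/5, 5)

alpha_1=5, alpha_2=13/4, alpha_3=17/5, alpha_4=5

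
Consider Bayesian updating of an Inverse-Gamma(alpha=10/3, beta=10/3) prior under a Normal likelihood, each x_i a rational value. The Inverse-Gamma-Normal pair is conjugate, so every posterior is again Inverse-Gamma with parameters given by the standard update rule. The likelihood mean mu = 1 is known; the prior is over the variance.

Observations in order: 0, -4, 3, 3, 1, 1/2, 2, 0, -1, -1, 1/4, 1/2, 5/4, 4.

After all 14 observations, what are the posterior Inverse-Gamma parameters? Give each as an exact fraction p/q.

alpha=31/3, beta=1459/48

obs 1: x=0 → posterior Inverse-Gamma(23/6, 23/6)
obs 2: x=-4 → posterior Inverse-Gamma(13/3, 49/3)
obs 3: x=3 → posterior Inverse-Gamma(29/6, 55/3)
obs 4: x=3 → posterior Inverse-Gamma(16/3, 61/3)
obs 5: x=1 → posterior Inverse-Gamma(35/6, 61/3)
obs 6: x=1/2 → posterior Inverse-Gamma(19/3, 491/24)
obs 7: x=2 → posterior Inverse-Gamma(41/6, 503/24)
obs 8: x=0 → posterior Inverse-Gamma(22/3, 515/24)
obs 9: x=-1 → posterior Inverse-Gamma(47/6, 563/24)
obs 10: x=-1 → posterior Inverse-Gamma(25/3, 611/24)
obs 11: x=1/4 → posterior Inverse-Gamma(53/6, 2471/96)
obs 12: x=1/2 → posterior Inverse-Gamma(28/3, 2483/96)
obs 13: x=5/4 → posterior Inverse-Gamma(59/6, 1243/48)
obs 14: x=4 → posterior Inverse-Gamma(31/3, 1459/48)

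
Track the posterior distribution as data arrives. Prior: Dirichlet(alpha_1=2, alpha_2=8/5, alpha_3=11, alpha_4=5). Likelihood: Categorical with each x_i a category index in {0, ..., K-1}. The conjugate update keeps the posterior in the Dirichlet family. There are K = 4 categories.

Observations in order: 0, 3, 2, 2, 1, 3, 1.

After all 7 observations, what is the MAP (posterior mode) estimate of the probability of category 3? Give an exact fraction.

obs 1: x=0 → posterior Dirichlet(3, 8/5, 11, 5)
obs 2: x=3 → posterior Dirichlet(3, 8/5, 11, 6)
obs 3: x=2 → posterior Dirichlet(3, 8/5, 12, 6)
obs 4: x=2 → posterior Dirichlet(3, 8/5, 13, 6)
obs 5: x=1 → posterior Dirichlet(3, 13/5, 13, 6)
obs 6: x=3 → posterior Dirichlet(3, 13/5, 13, 7)
obs 7: x=1 → posterior Dirichlet(3, 18/5, 13, 7)

30/113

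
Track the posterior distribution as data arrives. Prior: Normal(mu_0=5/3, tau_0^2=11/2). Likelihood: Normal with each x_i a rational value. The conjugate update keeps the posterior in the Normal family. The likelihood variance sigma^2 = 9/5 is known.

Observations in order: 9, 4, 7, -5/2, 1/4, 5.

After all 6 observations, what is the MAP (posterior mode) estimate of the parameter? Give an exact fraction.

obs 1: x=9 → posterior Normal(525/73, 99/73)
obs 2: x=4 → posterior Normal(745/128, 99/128)
obs 3: x=7 → posterior Normal(1130/183, 33/61)
obs 4: x=-5/2 → posterior Normal(1985/476, 99/238)
obs 5: x=1/4 → posterior Normal(4025/1172, 99/293)
obs 6: x=5 → posterior Normal(5125/1392, 33/116)

5125/1392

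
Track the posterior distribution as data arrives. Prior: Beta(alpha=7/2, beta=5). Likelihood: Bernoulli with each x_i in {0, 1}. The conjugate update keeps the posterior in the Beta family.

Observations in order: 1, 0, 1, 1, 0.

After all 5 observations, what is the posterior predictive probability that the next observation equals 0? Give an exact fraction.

14/27

obs 1: x=1 → posterior Beta(9/2, 5)
obs 2: x=0 → posterior Beta(9/2, 6)
obs 3: x=1 → posterior Beta(11/2, 6)
obs 4: x=1 → posterior Beta(13/2, 6)
obs 5: x=0 → posterior Beta(13/2, 7)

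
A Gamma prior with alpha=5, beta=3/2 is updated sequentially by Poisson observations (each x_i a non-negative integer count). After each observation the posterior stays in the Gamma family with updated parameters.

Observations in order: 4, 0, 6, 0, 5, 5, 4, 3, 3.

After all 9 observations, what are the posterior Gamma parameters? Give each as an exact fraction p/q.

obs 1: x=4 → posterior Gamma(9, 5/2)
obs 2: x=0 → posterior Gamma(9, 7/2)
obs 3: x=6 → posterior Gamma(15, 9/2)
obs 4: x=0 → posterior Gamma(15, 11/2)
obs 5: x=5 → posterior Gamma(20, 13/2)
obs 6: x=5 → posterior Gamma(25, 15/2)
obs 7: x=4 → posterior Gamma(29, 17/2)
obs 8: x=3 → posterior Gamma(32, 19/2)
obs 9: x=3 → posterior Gamma(35, 21/2)

alpha=35, beta=21/2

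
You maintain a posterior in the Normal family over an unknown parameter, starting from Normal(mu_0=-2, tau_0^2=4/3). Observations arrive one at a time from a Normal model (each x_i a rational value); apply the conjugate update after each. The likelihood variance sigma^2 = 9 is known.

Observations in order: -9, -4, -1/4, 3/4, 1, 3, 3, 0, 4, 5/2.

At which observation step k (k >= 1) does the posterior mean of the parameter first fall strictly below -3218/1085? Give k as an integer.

k = 2

obs 1: x=-9 → posterior Normal(-90/31, 36/31)
obs 2: x=-4 → posterior Normal(-106/35, 36/35)
obs 3: x=-1/4 → posterior Normal(-107/39, 12/13)
obs 4: x=3/4 → posterior Normal(-104/43, 36/43)
obs 5: x=1 → posterior Normal(-100/47, 36/47)
obs 6: x=3 → posterior Normal(-88/51, 12/17)
obs 7: x=3 → posterior Normal(-76/55, 36/55)
obs 8: x=0 → posterior Normal(-76/59, 36/59)
obs 9: x=4 → posterior Normal(-20/21, 4/7)
obs 10: x=5/2 → posterior Normal(-50/67, 36/67)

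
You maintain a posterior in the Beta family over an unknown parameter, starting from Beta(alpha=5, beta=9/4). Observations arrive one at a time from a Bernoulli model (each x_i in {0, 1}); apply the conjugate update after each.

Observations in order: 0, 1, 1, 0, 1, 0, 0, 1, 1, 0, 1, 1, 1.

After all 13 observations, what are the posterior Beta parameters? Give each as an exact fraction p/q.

obs 1: x=0 → posterior Beta(5, 13/4)
obs 2: x=1 → posterior Beta(6, 13/4)
obs 3: x=1 → posterior Beta(7, 13/4)
obs 4: x=0 → posterior Beta(7, 17/4)
obs 5: x=1 → posterior Beta(8, 17/4)
obs 6: x=0 → posterior Beta(8, 21/4)
obs 7: x=0 → posterior Beta(8, 25/4)
obs 8: x=1 → posterior Beta(9, 25/4)
obs 9: x=1 → posterior Beta(10, 25/4)
obs 10: x=0 → posterior Beta(10, 29/4)
obs 11: x=1 → posterior Beta(11, 29/4)
obs 12: x=1 → posterior Beta(12, 29/4)
obs 13: x=1 → posterior Beta(13, 29/4)

alpha=13, beta=29/4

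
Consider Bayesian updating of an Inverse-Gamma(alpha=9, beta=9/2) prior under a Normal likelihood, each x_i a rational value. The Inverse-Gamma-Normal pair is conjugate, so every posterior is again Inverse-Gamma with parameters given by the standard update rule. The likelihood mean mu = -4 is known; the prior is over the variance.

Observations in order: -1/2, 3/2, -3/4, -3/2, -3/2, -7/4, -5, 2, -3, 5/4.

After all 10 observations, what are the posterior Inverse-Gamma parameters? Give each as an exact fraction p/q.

obs 1: x=-1/2 → posterior Inverse-Gamma(19/2, 85/8)
obs 2: x=3/2 → posterior Inverse-Gamma(10, 103/4)
obs 3: x=-3/4 → posterior Inverse-Gamma(21/2, 993/32)
obs 4: x=-3/2 → posterior Inverse-Gamma(11, 1093/32)
obs 5: x=-3/2 → posterior Inverse-Gamma(23/2, 1193/32)
obs 6: x=-7/4 → posterior Inverse-Gamma(12, 637/16)
obs 7: x=-5 → posterior Inverse-Gamma(25/2, 645/16)
obs 8: x=2 → posterior Inverse-Gamma(13, 933/16)
obs 9: x=-3 → posterior Inverse-Gamma(27/2, 941/16)
obs 10: x=5/4 → posterior Inverse-Gamma(14, 2323/32)

alpha=14, beta=2323/32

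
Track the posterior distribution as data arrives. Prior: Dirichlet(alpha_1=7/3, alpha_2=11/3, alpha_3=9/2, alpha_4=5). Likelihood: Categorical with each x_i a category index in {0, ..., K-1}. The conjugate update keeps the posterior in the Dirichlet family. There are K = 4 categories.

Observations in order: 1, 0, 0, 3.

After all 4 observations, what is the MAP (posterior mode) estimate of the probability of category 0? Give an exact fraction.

obs 1: x=1 → posterior Dirichlet(7/3, 14/3, 9/2, 5)
obs 2: x=0 → posterior Dirichlet(10/3, 14/3, 9/2, 5)
obs 3: x=0 → posterior Dirichlet(13/3, 14/3, 9/2, 5)
obs 4: x=3 → posterior Dirichlet(13/3, 14/3, 9/2, 6)

20/93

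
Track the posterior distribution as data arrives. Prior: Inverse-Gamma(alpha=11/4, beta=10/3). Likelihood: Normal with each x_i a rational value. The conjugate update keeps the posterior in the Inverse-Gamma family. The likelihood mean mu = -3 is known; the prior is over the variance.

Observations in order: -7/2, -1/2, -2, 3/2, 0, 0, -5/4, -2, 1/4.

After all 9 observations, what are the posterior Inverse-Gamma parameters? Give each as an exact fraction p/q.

obs 1: x=-7/2 → posterior Inverse-Gamma(13/4, 83/24)
obs 2: x=-1/2 → posterior Inverse-Gamma(15/4, 79/12)
obs 3: x=-2 → posterior Inverse-Gamma(17/4, 85/12)
obs 4: x=3/2 → posterior Inverse-Gamma(19/4, 413/24)
obs 5: x=0 → posterior Inverse-Gamma(21/4, 521/24)
obs 6: x=0 → posterior Inverse-Gamma(23/4, 629/24)
obs 7: x=-5/4 → posterior Inverse-Gamma(25/4, 2663/96)
obs 8: x=-2 → posterior Inverse-Gamma(27/4, 2711/96)
obs 9: x=1/4 → posterior Inverse-Gamma(29/4, 1609/48)

alpha=29/4, beta=1609/48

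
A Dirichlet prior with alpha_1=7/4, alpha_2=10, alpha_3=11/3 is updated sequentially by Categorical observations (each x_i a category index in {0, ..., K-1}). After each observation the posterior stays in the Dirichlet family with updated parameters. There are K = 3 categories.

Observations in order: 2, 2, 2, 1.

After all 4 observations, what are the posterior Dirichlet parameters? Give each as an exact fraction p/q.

obs 1: x=2 → posterior Dirichlet(7/4, 10, 14/3)
obs 2: x=2 → posterior Dirichlet(7/4, 10, 17/3)
obs 3: x=2 → posterior Dirichlet(7/4, 10, 20/3)
obs 4: x=1 → posterior Dirichlet(7/4, 11, 20/3)

alpha_1=7/4, alpha_2=11, alpha_3=20/3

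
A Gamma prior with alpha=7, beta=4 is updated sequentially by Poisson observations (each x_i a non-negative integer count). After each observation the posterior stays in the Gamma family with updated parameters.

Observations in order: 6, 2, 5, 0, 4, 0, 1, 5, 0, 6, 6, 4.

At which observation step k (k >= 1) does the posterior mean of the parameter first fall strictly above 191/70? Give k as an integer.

k = 3

obs 1: x=6 → posterior Gamma(13, 5)
obs 2: x=2 → posterior Gamma(15, 6)
obs 3: x=5 → posterior Gamma(20, 7)
obs 4: x=0 → posterior Gamma(20, 8)
obs 5: x=4 → posterior Gamma(24, 9)
obs 6: x=0 → posterior Gamma(24, 10)
obs 7: x=1 → posterior Gamma(25, 11)
obs 8: x=5 → posterior Gamma(30, 12)
obs 9: x=0 → posterior Gamma(30, 13)
obs 10: x=6 → posterior Gamma(36, 14)
obs 11: x=6 → posterior Gamma(42, 15)
obs 12: x=4 → posterior Gamma(46, 16)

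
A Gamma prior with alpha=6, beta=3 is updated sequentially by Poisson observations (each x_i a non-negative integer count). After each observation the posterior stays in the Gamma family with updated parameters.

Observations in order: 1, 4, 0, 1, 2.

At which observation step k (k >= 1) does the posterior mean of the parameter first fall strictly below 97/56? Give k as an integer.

obs 1: x=1 → posterior Gamma(7, 4)
obs 2: x=4 → posterior Gamma(11, 5)
obs 3: x=0 → posterior Gamma(11, 6)
obs 4: x=1 → posterior Gamma(12, 7)
obs 5: x=2 → posterior Gamma(14, 8)

k = 4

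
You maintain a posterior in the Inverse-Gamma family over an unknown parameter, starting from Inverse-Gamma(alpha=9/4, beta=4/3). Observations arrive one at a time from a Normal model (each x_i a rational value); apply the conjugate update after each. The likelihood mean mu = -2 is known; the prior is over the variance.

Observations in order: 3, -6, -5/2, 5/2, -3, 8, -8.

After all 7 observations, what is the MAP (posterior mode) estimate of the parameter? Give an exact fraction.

1207/81

obs 1: x=3 → posterior Inverse-Gamma(11/4, 83/6)
obs 2: x=-6 → posterior Inverse-Gamma(13/4, 131/6)
obs 3: x=-5/2 → posterior Inverse-Gamma(15/4, 527/24)
obs 4: x=5/2 → posterior Inverse-Gamma(17/4, 385/12)
obs 5: x=-3 → posterior Inverse-Gamma(19/4, 391/12)
obs 6: x=8 → posterior Inverse-Gamma(21/4, 991/12)
obs 7: x=-8 → posterior Inverse-Gamma(23/4, 1207/12)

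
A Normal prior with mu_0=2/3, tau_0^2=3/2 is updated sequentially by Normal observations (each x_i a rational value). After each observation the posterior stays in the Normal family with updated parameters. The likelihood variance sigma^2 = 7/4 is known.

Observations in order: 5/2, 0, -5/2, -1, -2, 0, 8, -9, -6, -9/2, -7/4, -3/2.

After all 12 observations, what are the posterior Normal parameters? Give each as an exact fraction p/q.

mu_0=-611/474, tau_0^2=21/158

obs 1: x=5/2 → posterior Normal(59/39, 21/26)
obs 2: x=0 → posterior Normal(59/57, 21/38)
obs 3: x=-5/2 → posterior Normal(14/75, 21/50)
obs 4: x=-1 → posterior Normal(-4/93, 21/62)
obs 5: x=-2 → posterior Normal(-40/111, 21/74)
obs 6: x=0 → posterior Normal(-40/129, 21/86)
obs 7: x=8 → posterior Normal(104/147, 3/14)
obs 8: x=-9 → posterior Normal(-58/165, 21/110)
obs 9: x=-6 → posterior Normal(-166/183, 21/122)
obs 10: x=-9/2 → posterior Normal(-247/201, 21/134)
obs 11: x=-7/4 → posterior Normal(-557/438, 21/146)
obs 12: x=-3/2 → posterior Normal(-611/474, 21/158)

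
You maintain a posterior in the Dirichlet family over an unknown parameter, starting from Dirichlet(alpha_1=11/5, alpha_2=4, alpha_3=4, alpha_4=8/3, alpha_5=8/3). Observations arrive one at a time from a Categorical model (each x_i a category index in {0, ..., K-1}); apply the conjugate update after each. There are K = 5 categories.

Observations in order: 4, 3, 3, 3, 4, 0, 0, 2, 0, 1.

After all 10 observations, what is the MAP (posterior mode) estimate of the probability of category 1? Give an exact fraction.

15/77

obs 1: x=4 → posterior Dirichlet(11/5, 4, 4, 8/3, 11/3)
obs 2: x=3 → posterior Dirichlet(11/5, 4, 4, 11/3, 11/3)
obs 3: x=3 → posterior Dirichlet(11/5, 4, 4, 14/3, 11/3)
obs 4: x=3 → posterior Dirichlet(11/5, 4, 4, 17/3, 11/3)
obs 5: x=4 → posterior Dirichlet(11/5, 4, 4, 17/3, 14/3)
obs 6: x=0 → posterior Dirichlet(16/5, 4, 4, 17/3, 14/3)
obs 7: x=0 → posterior Dirichlet(21/5, 4, 4, 17/3, 14/3)
obs 8: x=2 → posterior Dirichlet(21/5, 4, 5, 17/3, 14/3)
obs 9: x=0 → posterior Dirichlet(26/5, 4, 5, 17/3, 14/3)
obs 10: x=1 → posterior Dirichlet(26/5, 5, 5, 17/3, 14/3)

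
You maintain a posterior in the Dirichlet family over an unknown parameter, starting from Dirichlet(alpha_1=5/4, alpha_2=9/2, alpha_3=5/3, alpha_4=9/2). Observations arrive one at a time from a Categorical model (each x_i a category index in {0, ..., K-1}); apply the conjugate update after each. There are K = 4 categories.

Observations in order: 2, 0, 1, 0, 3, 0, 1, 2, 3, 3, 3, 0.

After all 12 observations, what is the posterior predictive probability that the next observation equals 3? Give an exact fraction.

102/287

obs 1: x=2 → posterior Dirichlet(5/4, 9/2, 8/3, 9/2)
obs 2: x=0 → posterior Dirichlet(9/4, 9/2, 8/3, 9/2)
obs 3: x=1 → posterior Dirichlet(9/4, 11/2, 8/3, 9/2)
obs 4: x=0 → posterior Dirichlet(13/4, 11/2, 8/3, 9/2)
obs 5: x=3 → posterior Dirichlet(13/4, 11/2, 8/3, 11/2)
obs 6: x=0 → posterior Dirichlet(17/4, 11/2, 8/3, 11/2)
obs 7: x=1 → posterior Dirichlet(17/4, 13/2, 8/3, 11/2)
obs 8: x=2 → posterior Dirichlet(17/4, 13/2, 11/3, 11/2)
obs 9: x=3 → posterior Dirichlet(17/4, 13/2, 11/3, 13/2)
obs 10: x=3 → posterior Dirichlet(17/4, 13/2, 11/3, 15/2)
obs 11: x=3 → posterior Dirichlet(17/4, 13/2, 11/3, 17/2)
obs 12: x=0 → posterior Dirichlet(21/4, 13/2, 11/3, 17/2)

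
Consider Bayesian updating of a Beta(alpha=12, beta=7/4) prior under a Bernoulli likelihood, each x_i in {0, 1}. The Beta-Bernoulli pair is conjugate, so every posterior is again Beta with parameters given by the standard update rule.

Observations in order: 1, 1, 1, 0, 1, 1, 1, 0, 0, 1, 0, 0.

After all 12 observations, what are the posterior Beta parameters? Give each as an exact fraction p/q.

alpha=19, beta=27/4

obs 1: x=1 → posterior Beta(13, 7/4)
obs 2: x=1 → posterior Beta(14, 7/4)
obs 3: x=1 → posterior Beta(15, 7/4)
obs 4: x=0 → posterior Beta(15, 11/4)
obs 5: x=1 → posterior Beta(16, 11/4)
obs 6: x=1 → posterior Beta(17, 11/4)
obs 7: x=1 → posterior Beta(18, 11/4)
obs 8: x=0 → posterior Beta(18, 15/4)
obs 9: x=0 → posterior Beta(18, 19/4)
obs 10: x=1 → posterior Beta(19, 19/4)
obs 11: x=0 → posterior Beta(19, 23/4)
obs 12: x=0 → posterior Beta(19, 27/4)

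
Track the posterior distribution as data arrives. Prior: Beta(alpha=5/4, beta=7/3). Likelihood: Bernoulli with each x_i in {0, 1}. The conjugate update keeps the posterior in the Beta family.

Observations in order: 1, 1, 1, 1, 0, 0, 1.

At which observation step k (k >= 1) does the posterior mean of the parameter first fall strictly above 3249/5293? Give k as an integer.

k = 3

obs 1: x=1 → posterior Beta(9/4, 7/3)
obs 2: x=1 → posterior Beta(13/4, 7/3)
obs 3: x=1 → posterior Beta(17/4, 7/3)
obs 4: x=1 → posterior Beta(21/4, 7/3)
obs 5: x=0 → posterior Beta(21/4, 10/3)
obs 6: x=0 → posterior Beta(21/4, 13/3)
obs 7: x=1 → posterior Beta(25/4, 13/3)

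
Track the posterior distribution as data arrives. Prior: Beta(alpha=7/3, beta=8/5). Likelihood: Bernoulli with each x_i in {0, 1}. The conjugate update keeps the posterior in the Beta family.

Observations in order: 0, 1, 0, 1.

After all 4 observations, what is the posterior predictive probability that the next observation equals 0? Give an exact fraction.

54/119

obs 1: x=0 → posterior Beta(7/3, 13/5)
obs 2: x=1 → posterior Beta(10/3, 13/5)
obs 3: x=0 → posterior Beta(10/3, 18/5)
obs 4: x=1 → posterior Beta(13/3, 18/5)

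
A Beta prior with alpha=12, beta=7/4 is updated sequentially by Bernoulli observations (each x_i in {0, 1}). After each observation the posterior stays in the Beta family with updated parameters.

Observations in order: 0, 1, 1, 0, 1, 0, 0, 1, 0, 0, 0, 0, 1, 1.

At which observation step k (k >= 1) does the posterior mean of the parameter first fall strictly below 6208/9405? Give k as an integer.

obs 1: x=0 → posterior Beta(12, 11/4)
obs 2: x=1 → posterior Beta(13, 11/4)
obs 3: x=1 → posterior Beta(14, 11/4)
obs 4: x=0 → posterior Beta(14, 15/4)
obs 5: x=1 → posterior Beta(15, 15/4)
obs 6: x=0 → posterior Beta(15, 19/4)
obs 7: x=0 → posterior Beta(15, 23/4)
obs 8: x=1 → posterior Beta(16, 23/4)
obs 9: x=0 → posterior Beta(16, 27/4)
obs 10: x=0 → posterior Beta(16, 31/4)
obs 11: x=0 → posterior Beta(16, 35/4)
obs 12: x=0 → posterior Beta(16, 39/4)
obs 13: x=1 → posterior Beta(17, 39/4)
obs 14: x=1 → posterior Beta(18, 39/4)

k = 11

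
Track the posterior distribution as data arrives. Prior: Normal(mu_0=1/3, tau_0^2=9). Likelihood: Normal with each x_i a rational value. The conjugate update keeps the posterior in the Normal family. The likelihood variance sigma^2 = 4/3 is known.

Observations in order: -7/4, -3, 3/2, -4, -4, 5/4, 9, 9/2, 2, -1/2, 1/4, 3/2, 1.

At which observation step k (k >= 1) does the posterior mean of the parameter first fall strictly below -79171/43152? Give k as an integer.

obs 1: x=-7/4 → posterior Normal(-551/372, 36/31)
obs 2: x=-3 → posterior Normal(-1523/696, 18/29)
obs 3: x=3/2 → posterior Normal(-61/60, 36/85)
obs 4: x=-4 → posterior Normal(-2333/1344, 9/28)
obs 5: x=-4 → posterior Normal(-3629/1668, 36/139)
obs 6: x=5/4 → posterior Normal(-403/249, 18/83)
obs 7: x=9 → posterior Normal(-77/579, 36/193)
obs 8: x=9/2 → posterior Normal(115/264, 9/55)
obs 9: x=2 → posterior Normal(899/1482, 36/247)
obs 10: x=-1/2 → posterior Normal(409/822, 18/137)
obs 11: x=1/4 → posterior Normal(1717/3612, 36/301)
obs 12: x=3/2 → posterior Normal(2203/3936, 9/82)
obs 13: x=1 → posterior Normal(2527/4260, 36/355)

k = 2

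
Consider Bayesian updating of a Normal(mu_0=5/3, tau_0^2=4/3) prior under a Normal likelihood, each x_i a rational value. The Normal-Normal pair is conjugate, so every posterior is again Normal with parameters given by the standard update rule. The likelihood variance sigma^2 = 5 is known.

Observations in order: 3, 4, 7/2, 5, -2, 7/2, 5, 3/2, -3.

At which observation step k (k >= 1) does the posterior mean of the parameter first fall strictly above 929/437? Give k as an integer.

obs 1: x=3 → posterior Normal(37/19, 20/19)
obs 2: x=4 → posterior Normal(53/23, 20/23)
obs 3: x=7/2 → posterior Normal(67/27, 20/27)
obs 4: x=5 → posterior Normal(87/31, 20/31)
obs 5: x=-2 → posterior Normal(79/35, 4/7)
obs 6: x=7/2 → posterior Normal(31/13, 20/39)
obs 7: x=5 → posterior Normal(113/43, 20/43)
obs 8: x=3/2 → posterior Normal(119/47, 20/47)
obs 9: x=-3 → posterior Normal(107/51, 20/51)

k = 2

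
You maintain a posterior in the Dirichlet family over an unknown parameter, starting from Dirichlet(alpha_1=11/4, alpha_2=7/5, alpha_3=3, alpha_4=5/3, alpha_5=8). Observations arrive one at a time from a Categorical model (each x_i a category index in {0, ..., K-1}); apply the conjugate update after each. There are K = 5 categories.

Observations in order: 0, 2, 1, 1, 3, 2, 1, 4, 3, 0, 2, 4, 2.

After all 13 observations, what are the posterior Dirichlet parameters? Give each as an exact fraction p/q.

obs 1: x=0 → posterior Dirichlet(15/4, 7/5, 3, 5/3, 8)
obs 2: x=2 → posterior Dirichlet(15/4, 7/5, 4, 5/3, 8)
obs 3: x=1 → posterior Dirichlet(15/4, 12/5, 4, 5/3, 8)
obs 4: x=1 → posterior Dirichlet(15/4, 17/5, 4, 5/3, 8)
obs 5: x=3 → posterior Dirichlet(15/4, 17/5, 4, 8/3, 8)
obs 6: x=2 → posterior Dirichlet(15/4, 17/5, 5, 8/3, 8)
obs 7: x=1 → posterior Dirichlet(15/4, 22/5, 5, 8/3, 8)
obs 8: x=4 → posterior Dirichlet(15/4, 22/5, 5, 8/3, 9)
obs 9: x=3 → posterior Dirichlet(15/4, 22/5, 5, 11/3, 9)
obs 10: x=0 → posterior Dirichlet(19/4, 22/5, 5, 11/3, 9)
obs 11: x=2 → posterior Dirichlet(19/4, 22/5, 6, 11/3, 9)
obs 12: x=4 → posterior Dirichlet(19/4, 22/5, 6, 11/3, 10)
obs 13: x=2 → posterior Dirichlet(19/4, 22/5, 7, 11/3, 10)

alpha_1=19/4, alpha_2=22/5, alpha_3=7, alpha_4=11/3, alpha_5=10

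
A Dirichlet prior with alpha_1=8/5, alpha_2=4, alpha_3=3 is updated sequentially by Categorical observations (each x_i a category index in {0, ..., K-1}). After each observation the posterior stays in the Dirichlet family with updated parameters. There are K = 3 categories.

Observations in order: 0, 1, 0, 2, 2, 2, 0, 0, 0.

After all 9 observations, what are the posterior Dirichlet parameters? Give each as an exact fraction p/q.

alpha_1=33/5, alpha_2=5, alpha_3=6

obs 1: x=0 → posterior Dirichlet(13/5, 4, 3)
obs 2: x=1 → posterior Dirichlet(13/5, 5, 3)
obs 3: x=0 → posterior Dirichlet(18/5, 5, 3)
obs 4: x=2 → posterior Dirichlet(18/5, 5, 4)
obs 5: x=2 → posterior Dirichlet(18/5, 5, 5)
obs 6: x=2 → posterior Dirichlet(18/5, 5, 6)
obs 7: x=0 → posterior Dirichlet(23/5, 5, 6)
obs 8: x=0 → posterior Dirichlet(28/5, 5, 6)
obs 9: x=0 → posterior Dirichlet(33/5, 5, 6)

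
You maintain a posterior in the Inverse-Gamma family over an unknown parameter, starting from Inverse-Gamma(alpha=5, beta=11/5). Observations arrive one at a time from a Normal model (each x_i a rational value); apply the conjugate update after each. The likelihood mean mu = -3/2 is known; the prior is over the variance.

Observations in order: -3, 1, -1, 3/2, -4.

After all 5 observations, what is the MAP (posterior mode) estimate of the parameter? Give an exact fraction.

obs 1: x=-3 → posterior Inverse-Gamma(11/2, 133/40)
obs 2: x=1 → posterior Inverse-Gamma(6, 129/20)
obs 3: x=-1 → posterior Inverse-Gamma(13/2, 263/40)
obs 4: x=3/2 → posterior Inverse-Gamma(7, 443/40)
obs 5: x=-4 → posterior Inverse-Gamma(15/2, 71/5)

142/85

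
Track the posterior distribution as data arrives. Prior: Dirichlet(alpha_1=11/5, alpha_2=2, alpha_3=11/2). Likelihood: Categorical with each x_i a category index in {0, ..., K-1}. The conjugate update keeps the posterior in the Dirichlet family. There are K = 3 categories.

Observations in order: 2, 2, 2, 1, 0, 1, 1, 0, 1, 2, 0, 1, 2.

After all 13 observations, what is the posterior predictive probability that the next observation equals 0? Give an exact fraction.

52/227

obs 1: x=2 → posterior Dirichlet(11/5, 2, 13/2)
obs 2: x=2 → posterior Dirichlet(11/5, 2, 15/2)
obs 3: x=2 → posterior Dirichlet(11/5, 2, 17/2)
obs 4: x=1 → posterior Dirichlet(11/5, 3, 17/2)
obs 5: x=0 → posterior Dirichlet(16/5, 3, 17/2)
obs 6: x=1 → posterior Dirichlet(16/5, 4, 17/2)
obs 7: x=1 → posterior Dirichlet(16/5, 5, 17/2)
obs 8: x=0 → posterior Dirichlet(21/5, 5, 17/2)
obs 9: x=1 → posterior Dirichlet(21/5, 6, 17/2)
obs 10: x=2 → posterior Dirichlet(21/5, 6, 19/2)
obs 11: x=0 → posterior Dirichlet(26/5, 6, 19/2)
obs 12: x=1 → posterior Dirichlet(26/5, 7, 19/2)
obs 13: x=2 → posterior Dirichlet(26/5, 7, 21/2)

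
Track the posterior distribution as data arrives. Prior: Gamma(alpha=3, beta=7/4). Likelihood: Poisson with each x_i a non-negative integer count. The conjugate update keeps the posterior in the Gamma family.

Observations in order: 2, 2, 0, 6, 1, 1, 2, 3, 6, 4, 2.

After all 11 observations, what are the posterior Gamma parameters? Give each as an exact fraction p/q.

alpha=32, beta=51/4

obs 1: x=2 → posterior Gamma(5, 11/4)
obs 2: x=2 → posterior Gamma(7, 15/4)
obs 3: x=0 → posterior Gamma(7, 19/4)
obs 4: x=6 → posterior Gamma(13, 23/4)
obs 5: x=1 → posterior Gamma(14, 27/4)
obs 6: x=1 → posterior Gamma(15, 31/4)
obs 7: x=2 → posterior Gamma(17, 35/4)
obs 8: x=3 → posterior Gamma(20, 39/4)
obs 9: x=6 → posterior Gamma(26, 43/4)
obs 10: x=4 → posterior Gamma(30, 47/4)
obs 11: x=2 → posterior Gamma(32, 51/4)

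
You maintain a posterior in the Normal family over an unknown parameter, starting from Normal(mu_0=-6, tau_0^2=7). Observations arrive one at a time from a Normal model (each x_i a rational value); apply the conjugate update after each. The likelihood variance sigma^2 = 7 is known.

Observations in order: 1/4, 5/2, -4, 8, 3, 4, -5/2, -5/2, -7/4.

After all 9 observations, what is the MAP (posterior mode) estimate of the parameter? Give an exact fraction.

1/10

obs 1: x=1/4 → posterior Normal(-23/8, 7/2)
obs 2: x=5/2 → posterior Normal(-13/12, 7/3)
obs 3: x=-4 → posterior Normal(-29/16, 7/4)
obs 4: x=8 → posterior Normal(3/20, 7/5)
obs 5: x=3 → posterior Normal(5/8, 7/6)
obs 6: x=4 → posterior Normal(31/28, 1)
obs 7: x=-5/2 → posterior Normal(21/32, 7/8)
obs 8: x=-5/2 → posterior Normal(11/36, 7/9)
obs 9: x=-7/4 → posterior Normal(1/10, 7/10)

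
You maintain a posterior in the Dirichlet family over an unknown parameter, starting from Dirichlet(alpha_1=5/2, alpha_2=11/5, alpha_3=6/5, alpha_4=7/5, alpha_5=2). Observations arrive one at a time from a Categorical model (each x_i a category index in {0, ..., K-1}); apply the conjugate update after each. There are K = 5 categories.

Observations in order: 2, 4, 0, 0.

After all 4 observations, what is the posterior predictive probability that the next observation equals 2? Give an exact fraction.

obs 1: x=2 → posterior Dirichlet(5/2, 11/5, 11/5, 7/5, 2)
obs 2: x=4 → posterior Dirichlet(5/2, 11/5, 11/5, 7/5, 3)
obs 3: x=0 → posterior Dirichlet(7/2, 11/5, 11/5, 7/5, 3)
obs 4: x=0 → posterior Dirichlet(9/2, 11/5, 11/5, 7/5, 3)

22/133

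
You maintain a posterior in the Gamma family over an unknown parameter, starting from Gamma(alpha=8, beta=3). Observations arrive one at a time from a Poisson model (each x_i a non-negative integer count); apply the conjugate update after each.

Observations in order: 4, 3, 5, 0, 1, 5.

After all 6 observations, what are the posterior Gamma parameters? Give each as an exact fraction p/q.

alpha=26, beta=9

obs 1: x=4 → posterior Gamma(12, 4)
obs 2: x=3 → posterior Gamma(15, 5)
obs 3: x=5 → posterior Gamma(20, 6)
obs 4: x=0 → posterior Gamma(20, 7)
obs 5: x=1 → posterior Gamma(21, 8)
obs 6: x=5 → posterior Gamma(26, 9)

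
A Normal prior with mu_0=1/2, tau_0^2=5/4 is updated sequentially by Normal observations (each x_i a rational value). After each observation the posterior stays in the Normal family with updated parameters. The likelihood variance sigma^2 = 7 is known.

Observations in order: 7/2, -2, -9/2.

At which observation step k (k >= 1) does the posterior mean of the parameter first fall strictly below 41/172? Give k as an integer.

obs 1: x=7/2 → posterior Normal(21/22, 35/33)
obs 2: x=-2 → posterior Normal(43/76, 35/38)
obs 3: x=-9/2 → posterior Normal(-1/43, 35/43)

k = 3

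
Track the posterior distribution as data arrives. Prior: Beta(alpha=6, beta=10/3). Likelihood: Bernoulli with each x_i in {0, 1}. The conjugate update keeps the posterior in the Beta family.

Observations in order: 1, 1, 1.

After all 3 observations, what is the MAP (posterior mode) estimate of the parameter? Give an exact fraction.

obs 1: x=1 → posterior Beta(7, 10/3)
obs 2: x=1 → posterior Beta(8, 10/3)
obs 3: x=1 → posterior Beta(9, 10/3)

24/31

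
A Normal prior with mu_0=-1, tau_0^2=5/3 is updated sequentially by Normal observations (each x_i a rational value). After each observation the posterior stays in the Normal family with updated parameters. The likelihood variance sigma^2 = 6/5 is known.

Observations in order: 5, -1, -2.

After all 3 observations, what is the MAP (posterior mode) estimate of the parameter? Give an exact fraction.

obs 1: x=5 → posterior Normal(107/43, 30/43)
obs 2: x=-1 → posterior Normal(41/34, 15/34)
obs 3: x=-2 → posterior Normal(32/93, 10/31)

32/93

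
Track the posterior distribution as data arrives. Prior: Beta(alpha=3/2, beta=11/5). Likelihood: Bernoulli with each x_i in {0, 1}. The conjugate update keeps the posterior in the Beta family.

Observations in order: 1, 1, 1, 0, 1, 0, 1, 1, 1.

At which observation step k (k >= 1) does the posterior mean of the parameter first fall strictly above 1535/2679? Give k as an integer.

obs 1: x=1 → posterior Beta(5/2, 11/5)
obs 2: x=1 → posterior Beta(7/2, 11/5)
obs 3: x=1 → posterior Beta(9/2, 11/5)
obs 4: x=0 → posterior Beta(9/2, 16/5)
obs 5: x=1 → posterior Beta(11/2, 16/5)
obs 6: x=0 → posterior Beta(11/2, 21/5)
obs 7: x=1 → posterior Beta(13/2, 21/5)
obs 8: x=1 → posterior Beta(15/2, 21/5)
obs 9: x=1 → posterior Beta(17/2, 21/5)

k = 2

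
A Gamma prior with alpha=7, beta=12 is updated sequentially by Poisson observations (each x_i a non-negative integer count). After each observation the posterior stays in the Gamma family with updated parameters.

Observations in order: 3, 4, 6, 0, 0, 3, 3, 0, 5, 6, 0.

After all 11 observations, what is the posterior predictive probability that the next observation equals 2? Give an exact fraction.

obs 1: x=3 → posterior Gamma(10, 13)
obs 2: x=4 → posterior Gamma(14, 14)
obs 3: x=6 → posterior Gamma(20, 15)
obs 4: x=0 → posterior Gamma(20, 16)
obs 5: x=0 → posterior Gamma(20, 17)
obs 6: x=3 → posterior Gamma(23, 18)
obs 7: x=3 → posterior Gamma(26, 19)
obs 8: x=0 → posterior Gamma(26, 20)
obs 9: x=5 → posterior Gamma(31, 21)
obs 10: x=6 → posterior Gamma(37, 22)
obs 11: x=0 → posterior Gamma(37, 23)

170170885075110112025686034561002077927488673788187209/673346220481905860719963226704206593022095630190772224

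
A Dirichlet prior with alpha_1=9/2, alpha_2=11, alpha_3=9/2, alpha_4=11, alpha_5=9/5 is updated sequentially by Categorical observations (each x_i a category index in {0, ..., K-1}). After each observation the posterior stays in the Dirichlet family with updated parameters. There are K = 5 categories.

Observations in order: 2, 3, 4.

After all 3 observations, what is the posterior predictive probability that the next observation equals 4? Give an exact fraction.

obs 1: x=2 → posterior Dirichlet(9/2, 11, 11/2, 11, 9/5)
obs 2: x=3 → posterior Dirichlet(9/2, 11, 11/2, 12, 9/5)
obs 3: x=4 → posterior Dirichlet(9/2, 11, 11/2, 12, 14/5)

14/179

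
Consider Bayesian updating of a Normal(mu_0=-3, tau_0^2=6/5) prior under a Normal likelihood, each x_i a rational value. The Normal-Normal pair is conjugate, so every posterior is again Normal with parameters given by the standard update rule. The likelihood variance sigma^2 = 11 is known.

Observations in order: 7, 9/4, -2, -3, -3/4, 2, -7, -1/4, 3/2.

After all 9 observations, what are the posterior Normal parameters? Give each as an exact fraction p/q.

obs 1: x=7 → posterior Normal(-123/61, 66/61)
obs 2: x=9/4 → posterior Normal(-219/134, 66/67)
obs 3: x=-2 → posterior Normal(-243/146, 66/73)
obs 4: x=-3 → posterior Normal(-279/158, 66/79)
obs 5: x=-3/4 → posterior Normal(-144/85, 66/85)
obs 6: x=2 → posterior Normal(-132/91, 66/91)
obs 7: x=-7 → posterior Normal(-174/97, 66/97)
obs 8: x=-1/4 → posterior Normal(-351/206, 66/103)
obs 9: x=3/2 → posterior Normal(-333/218, 66/109)

mu_0=-333/218, tau_0^2=66/109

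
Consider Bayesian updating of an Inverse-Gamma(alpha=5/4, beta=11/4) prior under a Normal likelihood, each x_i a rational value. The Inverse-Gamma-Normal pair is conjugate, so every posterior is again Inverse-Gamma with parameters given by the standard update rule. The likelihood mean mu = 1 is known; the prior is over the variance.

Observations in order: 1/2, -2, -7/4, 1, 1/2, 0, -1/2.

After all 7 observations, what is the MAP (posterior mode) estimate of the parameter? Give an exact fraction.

413/184

obs 1: x=1/2 → posterior Inverse-Gamma(7/4, 23/8)
obs 2: x=-2 → posterior Inverse-Gamma(9/4, 59/8)
obs 3: x=-7/4 → posterior Inverse-Gamma(11/4, 357/32)
obs 4: x=1 → posterior Inverse-Gamma(13/4, 357/32)
obs 5: x=1/2 → posterior Inverse-Gamma(15/4, 361/32)
obs 6: x=0 → posterior Inverse-Gamma(17/4, 377/32)
obs 7: x=-1/2 → posterior Inverse-Gamma(19/4, 413/32)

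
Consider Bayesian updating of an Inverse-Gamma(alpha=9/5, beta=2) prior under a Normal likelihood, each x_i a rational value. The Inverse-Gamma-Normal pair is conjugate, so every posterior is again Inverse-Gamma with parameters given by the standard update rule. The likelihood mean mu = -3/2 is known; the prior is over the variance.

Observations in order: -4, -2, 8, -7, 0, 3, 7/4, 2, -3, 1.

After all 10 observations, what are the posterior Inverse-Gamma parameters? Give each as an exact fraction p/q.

obs 1: x=-4 → posterior Inverse-Gamma(23/10, 41/8)
obs 2: x=-2 → posterior Inverse-Gamma(14/5, 21/4)
obs 3: x=8 → posterior Inverse-Gamma(33/10, 403/8)
obs 4: x=-7 → posterior Inverse-Gamma(19/5, 131/2)
obs 5: x=0 → posterior Inverse-Gamma(43/10, 533/8)
obs 6: x=3 → posterior Inverse-Gamma(24/5, 307/4)
obs 7: x=7/4 → posterior Inverse-Gamma(53/10, 2625/32)
obs 8: x=2 → posterior Inverse-Gamma(29/5, 2821/32)
obs 9: x=-3 → posterior Inverse-Gamma(63/10, 2857/32)
obs 10: x=1 → posterior Inverse-Gamma(34/5, 2957/32)

alpha=34/5, beta=2957/32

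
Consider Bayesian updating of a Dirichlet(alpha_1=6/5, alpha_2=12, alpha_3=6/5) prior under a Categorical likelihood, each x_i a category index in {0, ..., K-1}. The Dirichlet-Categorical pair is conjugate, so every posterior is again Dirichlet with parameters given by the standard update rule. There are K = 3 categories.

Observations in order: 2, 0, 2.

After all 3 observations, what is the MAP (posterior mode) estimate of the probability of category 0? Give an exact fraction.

1/12

obs 1: x=2 → posterior Dirichlet(6/5, 12, 11/5)
obs 2: x=0 → posterior Dirichlet(11/5, 12, 11/5)
obs 3: x=2 → posterior Dirichlet(11/5, 12, 16/5)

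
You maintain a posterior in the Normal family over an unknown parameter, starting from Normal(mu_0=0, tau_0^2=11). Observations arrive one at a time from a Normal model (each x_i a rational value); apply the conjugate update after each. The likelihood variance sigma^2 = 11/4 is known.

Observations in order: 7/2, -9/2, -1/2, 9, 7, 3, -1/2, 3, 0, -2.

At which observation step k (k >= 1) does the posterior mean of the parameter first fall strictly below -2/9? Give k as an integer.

k = 2

obs 1: x=7/2 → posterior Normal(14/5, 11/5)
obs 2: x=-9/2 → posterior Normal(-4/9, 11/9)
obs 3: x=-1/2 → posterior Normal(-6/13, 11/13)
obs 4: x=9 → posterior Normal(30/17, 11/17)
obs 5: x=7 → posterior Normal(58/21, 11/21)
obs 6: x=3 → posterior Normal(14/5, 11/25)
obs 7: x=-1/2 → posterior Normal(68/29, 11/29)
obs 8: x=3 → posterior Normal(80/33, 1/3)
obs 9: x=0 → posterior Normal(80/37, 11/37)
obs 10: x=-2 → posterior Normal(72/41, 11/41)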